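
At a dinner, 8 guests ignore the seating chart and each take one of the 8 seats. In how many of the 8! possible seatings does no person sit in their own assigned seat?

The number of derangements of 8 is !8 = Σ_{k=0}^{8} (-1)^k·8!/k!
= 8! - 8!/1! + 8!/2! - 8!/3! + 8!/4! - 8!/5! + 8!/6! - 8!/7! + 8!/8!
= 40320 - 40320 + 20160 - 6720 + 1680 - 336 + 56 - 8 + 1
= 14833

14833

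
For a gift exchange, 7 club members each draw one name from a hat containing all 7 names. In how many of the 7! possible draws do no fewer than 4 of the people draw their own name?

92

Sum C(7,i)·!(7-i) for i = 4..7:
  i=4: C(7,4)·!3 = 35·2 = 70
  i=5: C(7,5)·!2 = 21·1 = 21
  i=6: C(7,6)·!1 = 7·0 = 0
  i=7: C(7,7)·!0 = 1·1 = 1
Total = 92.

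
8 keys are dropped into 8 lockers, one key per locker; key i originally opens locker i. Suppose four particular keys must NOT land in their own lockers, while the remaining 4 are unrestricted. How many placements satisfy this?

Let A_j be the event that the j-th constrained one is fixed. By inclusion-exclusion over the 4 events:
Σ_{j=0}^{4} (-1)^j C(4,j)(8-j)!
= C(4,0)·8! - C(4,1)·7! + C(4,2)·6! - C(4,3)·5! + C(4,4)·4!
= 40320 - 20160 + 4320 - 480 + 24
= 24024

24024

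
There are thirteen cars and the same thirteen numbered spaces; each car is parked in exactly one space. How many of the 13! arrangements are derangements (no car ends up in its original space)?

2290792932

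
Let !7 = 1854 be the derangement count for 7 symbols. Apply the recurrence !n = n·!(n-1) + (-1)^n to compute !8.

!8 = 8·1854 + 1 = 14833.

14833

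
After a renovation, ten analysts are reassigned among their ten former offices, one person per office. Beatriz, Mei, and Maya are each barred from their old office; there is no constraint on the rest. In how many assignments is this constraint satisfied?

Inclusion-exclusion on the 3 forbidden self-matches:
Σ_{j=0}^{3} (-1)^j C(3,j)(10-j)!
= C(3,0)·10! - C(3,1)·9! + C(3,2)·8! - C(3,3)·7!
= 3628800 - 1088640 + 120960 - 5040
= 2656080

2656080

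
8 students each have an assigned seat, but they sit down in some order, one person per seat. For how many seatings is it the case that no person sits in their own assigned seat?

14833

By inclusion-exclusion, !8 = Σ (-1)^k · 8!/k! for k=0..8
= 8! - 8!/1! + 8!/2! - 8!/3! + 8!/4! - 8!/5! + 8!/6! - 8!/7! + 8!/8!
= 40320 - 40320 + 20160 - 6720 + 1680 - 336 + 56 - 8 + 1
= 14833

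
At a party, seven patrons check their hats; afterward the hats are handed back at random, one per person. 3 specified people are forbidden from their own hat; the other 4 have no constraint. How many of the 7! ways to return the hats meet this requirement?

3216

Let A_j be the event that the j-th constrained one is fixed. By inclusion-exclusion over the 3 events:
Σ_{j=0}^{3} (-1)^j C(3,j)(7-j)!
= C(3,0)·7! - C(3,1)·6! + C(3,2)·5! - C(3,3)·4!
= 5040 - 2160 + 360 - 24
= 3216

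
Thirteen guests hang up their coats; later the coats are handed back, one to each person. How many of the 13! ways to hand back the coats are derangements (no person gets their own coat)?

2290792932

!13 is the nearest integer to 13!/e.
13! = 6227020800, and 6227020800/e ≈ 2290792932.07, so !13 = 2290792932.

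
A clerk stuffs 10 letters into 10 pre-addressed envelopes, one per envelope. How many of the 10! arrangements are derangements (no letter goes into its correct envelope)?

1334961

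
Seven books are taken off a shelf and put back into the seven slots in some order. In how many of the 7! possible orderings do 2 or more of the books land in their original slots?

1331

# with exactly i fixed is C(7,i)·!(7-i); sum over i=2..7:
  i=2: C(7,2)·!5 = 21·44 = 924
  i=3: C(7,3)·!4 = 35·9 = 315
  i=4: C(7,4)·!3 = 35·2 = 70
  i=5: C(7,5)·!2 = 21·1 = 21
  i=6: C(7,6)·!1 = 7·0 = 0
  i=7: C(7,7)·!0 = 1·1 = 1
Total = 1331.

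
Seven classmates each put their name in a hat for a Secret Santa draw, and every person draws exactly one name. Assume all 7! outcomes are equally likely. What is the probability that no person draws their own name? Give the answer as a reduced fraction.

Favorable outcomes: !7 = 1854.
Total outcomes: 7! = 5040.
Probability = 1854/5040 = 103/280.

103/280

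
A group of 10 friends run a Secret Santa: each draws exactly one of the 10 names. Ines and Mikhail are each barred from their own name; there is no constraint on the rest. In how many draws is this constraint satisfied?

Let A_j be the event that the j-th constrained one is fixed. By inclusion-exclusion over the 2 events:
Σ_{j=0}^{2} (-1)^j C(2,j)(10-j)!
= C(2,0)·10! - C(2,1)·9! + C(2,2)·8!
= 3628800 - 725760 + 40320
= 2943360

2943360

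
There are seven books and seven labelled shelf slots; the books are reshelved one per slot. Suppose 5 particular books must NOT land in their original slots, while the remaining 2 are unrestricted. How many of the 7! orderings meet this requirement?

2428

Inclusion-exclusion on the 5 forbidden self-matches:
Σ_{j=0}^{5} (-1)^j C(5,j)(7-j)!
= C(5,0)·7! - C(5,1)·6! + C(5,2)·5! - C(5,3)·4! + C(5,4)·3! - C(5,5)·2!
= 5040 - 3600 + 1200 - 240 + 30 - 2
= 2428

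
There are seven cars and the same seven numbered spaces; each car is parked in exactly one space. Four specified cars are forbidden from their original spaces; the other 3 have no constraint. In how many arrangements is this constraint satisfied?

Inclusion-exclusion on the 4 forbidden self-matches:
Σ_{j=0}^{4} (-1)^j C(4,j)(7-j)!
= C(4,0)·7! - C(4,1)·6! + C(4,2)·5! - C(4,3)·4! + C(4,4)·3!
= 5040 - 2880 + 720 - 96 + 6
= 2790

2790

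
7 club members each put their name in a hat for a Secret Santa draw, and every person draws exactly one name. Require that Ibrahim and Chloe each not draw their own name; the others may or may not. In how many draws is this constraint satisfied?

3720

Inclusion-exclusion on the 2 forbidden self-matches:
Σ_{j=0}^{2} (-1)^j C(2,j)(7-j)!
= C(2,0)·7! - C(2,1)·6! + C(2,2)·5!
= 5040 - 1440 + 120
= 3720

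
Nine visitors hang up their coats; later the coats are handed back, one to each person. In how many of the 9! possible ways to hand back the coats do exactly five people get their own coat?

Choose which 5 of the 9 are fixed: C(9,5) = 126.
The remaining 4 must be deranged: !4 = 9.
Total: 126 × 9 = 1134.

1134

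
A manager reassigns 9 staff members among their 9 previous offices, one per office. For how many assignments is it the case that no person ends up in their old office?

Recurrence: !9 = 9·!8 + (-1)^9.
!9 = 9·14833 - 1 = 133496

133496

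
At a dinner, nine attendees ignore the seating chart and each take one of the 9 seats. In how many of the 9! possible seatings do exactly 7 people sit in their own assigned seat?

36

Pick the 7 fixed positions: C(9,7) = 36 ways.
The other 2 form a derangement: !2 = 1.
Total: 36 × 1 = 36.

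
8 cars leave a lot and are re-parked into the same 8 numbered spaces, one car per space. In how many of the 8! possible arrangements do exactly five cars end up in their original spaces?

112

Pick the 5 fixed positions: C(8,5) = 56 ways.
The other 3 form a derangement: !3 = 2.
Total: 56 × 2 = 112.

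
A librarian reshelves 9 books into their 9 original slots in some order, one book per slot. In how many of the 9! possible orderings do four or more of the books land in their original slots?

6883

# with exactly i fixed is C(9,i)·!(9-i); sum over i=4..9:
  i=4: C(9,4)·!5 = 126·44 = 5544
  i=5: C(9,5)·!4 = 126·9 = 1134
  i=6: C(9,6)·!3 = 84·2 = 168
  i=7: C(9,7)·!2 = 36·1 = 36
  i=8: C(9,8)·!1 = 9·0 = 0
  i=9: C(9,9)·!0 = 1·1 = 1
Total = 6883.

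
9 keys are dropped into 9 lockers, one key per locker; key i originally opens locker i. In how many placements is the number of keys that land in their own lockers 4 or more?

6883

Sum C(9,i)·!(9-i) for i = 4..9:
  i=4: C(9,4)·!5 = 126·44 = 5544
  i=5: C(9,5)·!4 = 126·9 = 1134
  i=6: C(9,6)·!3 = 84·2 = 168
  i=7: C(9,7)·!2 = 36·1 = 36
  i=8: C(9,8)·!1 = 9·0 = 0
  i=9: C(9,9)·!0 = 1·1 = 1
Total = 6883.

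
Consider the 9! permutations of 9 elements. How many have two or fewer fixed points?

Sum C(9,i)·!(9-i) for i = 0..2:
  i=0: C(9,0)·!9 = 1·133496 = 133496
  i=1: C(9,1)·!8 = 9·14833 = 133497
  i=2: C(9,2)·!7 = 36·1854 = 66744
Total = 333737.

333737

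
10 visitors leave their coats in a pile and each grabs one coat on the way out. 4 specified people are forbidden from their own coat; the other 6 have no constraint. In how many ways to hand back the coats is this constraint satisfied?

2399760

Inclusion-exclusion on the 4 forbidden self-matches:
Σ_{j=0}^{4} (-1)^j C(4,j)(10-j)!
= C(4,0)·10! - C(4,1)·9! + C(4,2)·8! - C(4,3)·7! + C(4,4)·6!
= 3628800 - 1451520 + 241920 - 20160 + 720
= 2399760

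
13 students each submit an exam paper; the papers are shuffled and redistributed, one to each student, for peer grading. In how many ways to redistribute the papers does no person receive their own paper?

By inclusion-exclusion, !13 = Σ (-1)^k · 13!/k! for k=0..13
= 13! - 13!/1! + 13!/2! - 13!/3! + 13!/4! - 13!/5! + 13!/6! - 13!/7! + 13!/8! - 13!/9! + 13!/10! - 13!/11! + 13!/12! - 13!/13!
= 6227020800 - 6227020800 + 3113510400 - 1037836800 + 259459200 - 51891840 + 8648640 - 1235520 + 154440 - 17160 + 1716 - 156 + 13 - 1
= 2290792932

2290792932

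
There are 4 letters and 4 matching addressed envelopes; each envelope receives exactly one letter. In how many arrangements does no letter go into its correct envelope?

9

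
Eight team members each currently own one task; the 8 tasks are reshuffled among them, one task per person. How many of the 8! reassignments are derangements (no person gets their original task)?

By inclusion-exclusion, !8 = Σ (-1)^k · 8!/k! for k=0..8
= 8! - 8!/1! + 8!/2! - 8!/3! + 8!/4! - 8!/5! + 8!/6! - 8!/7! + 8!/8!
= 40320 - 40320 + 20160 - 6720 + 1680 - 336 + 56 - 8 + 1
= 14833

14833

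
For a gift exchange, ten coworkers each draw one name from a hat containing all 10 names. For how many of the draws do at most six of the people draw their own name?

3628514

# with exactly i fixed is C(10,i)·!(10-i); sum over i=0..6:
  i=0: C(10,0)·!10 = 1·1334961 = 1334961
  i=1: C(10,1)·!9 = 10·133496 = 1334960
  i=2: C(10,2)·!8 = 45·14833 = 667485
  i=3: C(10,3)·!7 = 120·1854 = 222480
  i=4: C(10,4)·!6 = 210·265 = 55650
  i=5: C(10,5)·!5 = 252·44 = 11088
  i=6: C(10,6)·!4 = 210·9 = 1890
Total = 3628514.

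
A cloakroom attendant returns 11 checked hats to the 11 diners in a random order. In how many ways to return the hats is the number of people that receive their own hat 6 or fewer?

Sum C(11,i)·!(11-i) for i = 0..6:
  i=0: C(11,0)·!11 = 1·14684570 = 14684570
  i=1: C(11,1)·!10 = 11·1334961 = 14684571
  i=2: C(11,2)·!9 = 55·133496 = 7342280
  i=3: C(11,3)·!8 = 165·14833 = 2447445
  i=4: C(11,4)·!7 = 330·1854 = 611820
  i=5: C(11,5)·!6 = 462·265 = 122430
  i=6: C(11,6)·!5 = 462·44 = 20328
Total = 39913444.

39913444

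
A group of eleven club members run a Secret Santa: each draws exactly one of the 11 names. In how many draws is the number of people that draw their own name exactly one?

Pick the single fixed position: C(11,1) = 11 ways.
The remaining 10 must be deranged: !10 = 1334961.
Total: 11 × 1334961 = 14684571.

14684571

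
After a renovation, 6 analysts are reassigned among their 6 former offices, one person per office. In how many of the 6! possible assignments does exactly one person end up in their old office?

264

Choose which one of the 6 is fixed: C(6,1) = 6.
The other 5 form a derangement: !5 = 44.
Total: 6 × 44 = 264.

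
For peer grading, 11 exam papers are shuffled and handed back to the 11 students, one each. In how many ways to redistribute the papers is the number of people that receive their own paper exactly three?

2447445

Choose which 3 of the 11 are fixed: C(11,3) = 165.
The other 8 form a derangement: !8 = 14833.
Total: 165 × 14833 = 2447445.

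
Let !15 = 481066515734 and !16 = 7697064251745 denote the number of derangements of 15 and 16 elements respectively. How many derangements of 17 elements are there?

130850092279664

!17 = (17-1)·(!16 + !15) = 16·(7697064251745 + 481066515734) = 16·8178130767479 = 130850092279664.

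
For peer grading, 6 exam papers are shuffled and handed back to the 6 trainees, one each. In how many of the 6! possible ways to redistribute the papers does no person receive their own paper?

265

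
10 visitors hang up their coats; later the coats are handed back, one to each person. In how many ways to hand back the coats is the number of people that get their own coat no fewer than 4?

68914

# with exactly i fixed is C(10,i)·!(10-i); sum over i=4..10:
  i=4: C(10,4)·!6 = 210·265 = 55650
  i=5: C(10,5)·!5 = 252·44 = 11088
  i=6: C(10,6)·!4 = 210·9 = 1890
  i=7: C(10,7)·!3 = 120·2 = 240
  i=8: C(10,8)·!2 = 45·1 = 45
  i=9: C(10,9)·!1 = 10·0 = 0
  i=10: C(10,10)·!0 = 1·1 = 1
Total = 68914.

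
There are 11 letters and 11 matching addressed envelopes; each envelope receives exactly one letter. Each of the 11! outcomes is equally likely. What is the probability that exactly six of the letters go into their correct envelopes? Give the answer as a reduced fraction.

11/21600

Favorable outcomes: C(11,6)·!5 = 462·44 = 20328.
Total outcomes: 11! = 39916800.
Probability = 20328/39916800 = 11/21600.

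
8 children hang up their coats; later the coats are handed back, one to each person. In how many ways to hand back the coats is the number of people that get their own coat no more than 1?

# with exactly i fixed is C(8,i)·!(8-i); sum over i=0..1:
  i=0: C(8,0)·!8 = 1·14833 = 14833
  i=1: C(8,1)·!7 = 8·1854 = 14832
Total = 29665.

29665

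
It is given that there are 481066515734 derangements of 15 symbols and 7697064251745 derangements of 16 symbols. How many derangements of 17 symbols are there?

D_17 = (17-1)·(D_16 + D_15) = 16·(7697064251745 + 481066515734) = 16·8178130767479 = 130850092279664.

130850092279664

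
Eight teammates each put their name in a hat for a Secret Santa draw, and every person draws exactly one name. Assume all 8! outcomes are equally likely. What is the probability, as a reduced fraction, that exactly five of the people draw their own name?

Favorable outcomes: C(8,5)·!3 = 56·2 = 112.
Total outcomes: 8! = 40320.
Probability = 112/40320 = 1/360.

1/360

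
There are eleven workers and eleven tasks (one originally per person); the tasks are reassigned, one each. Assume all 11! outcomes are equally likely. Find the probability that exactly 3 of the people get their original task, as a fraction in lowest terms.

2119/34560

Favorable outcomes: C(11,3)·!8 = 165·14833 = 2447445.
Total outcomes: 11! = 39916800.
Probability = 2447445/39916800 = 2119/34560.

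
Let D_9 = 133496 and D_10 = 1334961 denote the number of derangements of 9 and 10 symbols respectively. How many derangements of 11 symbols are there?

14684570

D_11 = (11-1)·(D_10 + D_9) = 10·(1334961 + 133496) = 10·1468457 = 14684570.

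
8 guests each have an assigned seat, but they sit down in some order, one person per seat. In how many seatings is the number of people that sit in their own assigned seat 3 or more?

3235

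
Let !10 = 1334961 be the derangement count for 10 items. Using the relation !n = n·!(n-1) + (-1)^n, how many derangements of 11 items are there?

14684570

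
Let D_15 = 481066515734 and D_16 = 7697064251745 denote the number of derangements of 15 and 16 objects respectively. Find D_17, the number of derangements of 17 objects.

130850092279664

D_17 = (17-1)·(D_16 + D_15) = 16·(7697064251745 + 481066515734) = 16·8178130767479 = 130850092279664.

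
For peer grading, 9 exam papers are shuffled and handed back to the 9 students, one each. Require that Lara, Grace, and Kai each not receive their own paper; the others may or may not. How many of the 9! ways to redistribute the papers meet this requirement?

256320

Let A_j be the event that the j-th constrained one is fixed. By inclusion-exclusion over the 3 events:
Σ_{j=0}^{3} (-1)^j C(3,j)(9-j)!
= C(3,0)·9! - C(3,1)·8! + C(3,2)·7! - C(3,3)·6!
= 362880 - 120960 + 15120 - 720
= 256320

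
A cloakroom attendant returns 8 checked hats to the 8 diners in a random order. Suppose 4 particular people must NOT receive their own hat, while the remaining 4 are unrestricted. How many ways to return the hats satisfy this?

Inclusion-exclusion on the 4 forbidden self-matches:
Σ_{j=0}^{4} (-1)^j C(4,j)(8-j)!
= C(4,0)·8! - C(4,1)·7! + C(4,2)·6! - C(4,3)·5! + C(4,4)·4!
= 40320 - 20160 + 4320 - 480 + 24
= 24024

24024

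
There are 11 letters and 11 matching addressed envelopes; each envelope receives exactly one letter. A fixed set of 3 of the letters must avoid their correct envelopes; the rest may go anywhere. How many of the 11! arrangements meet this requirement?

30078720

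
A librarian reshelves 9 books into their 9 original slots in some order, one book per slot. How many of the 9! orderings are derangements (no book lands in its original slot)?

133496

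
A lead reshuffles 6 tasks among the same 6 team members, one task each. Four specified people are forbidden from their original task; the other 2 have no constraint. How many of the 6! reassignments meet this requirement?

Let A_j be the event that the j-th constrained one is fixed. By inclusion-exclusion over the 4 events:
Σ_{j=0}^{4} (-1)^j C(4,j)(6-j)!
= C(4,0)·6! - C(4,1)·5! + C(4,2)·4! - C(4,3)·3! + C(4,4)·2!
= 720 - 480 + 144 - 24 + 2
= 362

362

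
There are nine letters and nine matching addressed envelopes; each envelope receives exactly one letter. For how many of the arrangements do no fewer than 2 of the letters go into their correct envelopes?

95887

# with exactly i fixed is C(9,i)·!(9-i); sum over i=2..9:
  i=2: C(9,2)·!7 = 36·1854 = 66744
  i=3: C(9,3)·!6 = 84·265 = 22260
  i=4: C(9,4)·!5 = 126·44 = 5544
  i=5: C(9,5)·!4 = 126·9 = 1134
  i=6: C(9,6)·!3 = 84·2 = 168
  i=7: C(9,7)·!2 = 36·1 = 36
  i=8: C(9,8)·!1 = 9·0 = 0
  i=9: C(9,9)·!0 = 1·1 = 1
Total = 95887.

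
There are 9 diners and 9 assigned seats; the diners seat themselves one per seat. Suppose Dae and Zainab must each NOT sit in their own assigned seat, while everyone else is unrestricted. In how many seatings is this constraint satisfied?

Inclusion-exclusion on the 2 forbidden self-matches:
Σ_{j=0}^{2} (-1)^j C(2,j)(9-j)!
= C(2,0)·9! - C(2,1)·8! + C(2,2)·7!
= 362880 - 80640 + 5040
= 287280

287280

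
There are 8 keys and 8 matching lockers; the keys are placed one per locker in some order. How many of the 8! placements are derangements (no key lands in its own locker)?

14833

Use !n = (n-1)(!(n-1) + !(n-2)).
!8 = 7·(1854 + 265) = 7·2119 = 14833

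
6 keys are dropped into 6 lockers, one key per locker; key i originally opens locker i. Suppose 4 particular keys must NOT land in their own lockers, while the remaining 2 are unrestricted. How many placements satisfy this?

Let A_j be the event that the j-th constrained one is fixed. By inclusion-exclusion over the 4 events:
Σ_{j=0}^{4} (-1)^j C(4,j)(6-j)!
= C(4,0)·6! - C(4,1)·5! + C(4,2)·4! - C(4,3)·3! + C(4,4)·2!
= 720 - 480 + 144 - 24 + 2
= 362

362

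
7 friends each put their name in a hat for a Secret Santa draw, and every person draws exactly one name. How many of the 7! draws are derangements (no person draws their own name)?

1854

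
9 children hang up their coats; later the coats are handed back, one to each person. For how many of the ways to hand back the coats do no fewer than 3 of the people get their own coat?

# with exactly i fixed is C(9,i)·!(9-i); sum over i=3..9:
  i=3: C(9,3)·!6 = 84·265 = 22260
  i=4: C(9,4)·!5 = 126·44 = 5544
  i=5: C(9,5)·!4 = 126·9 = 1134
  i=6: C(9,6)·!3 = 84·2 = 168
  i=7: C(9,7)·!2 = 36·1 = 36
  i=8: C(9,8)·!1 = 9·0 = 0
  i=9: C(9,9)·!0 = 1·1 = 1
Total = 29143.

29143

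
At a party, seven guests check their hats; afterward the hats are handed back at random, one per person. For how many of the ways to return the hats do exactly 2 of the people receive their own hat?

924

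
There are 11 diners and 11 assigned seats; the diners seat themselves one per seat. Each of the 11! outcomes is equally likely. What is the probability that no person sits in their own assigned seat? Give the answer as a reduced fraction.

1468457/3991680

Favorable outcomes: !11 = 14684570.
Total outcomes: 11! = 39916800.
Probability = 14684570/39916800 = 1468457/3991680.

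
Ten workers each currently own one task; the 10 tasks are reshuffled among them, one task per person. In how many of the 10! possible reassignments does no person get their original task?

1334961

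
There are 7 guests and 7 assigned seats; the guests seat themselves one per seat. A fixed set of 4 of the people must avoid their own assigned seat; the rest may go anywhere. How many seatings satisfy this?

Inclusion-exclusion on the 4 forbidden self-matches:
Σ_{j=0}^{4} (-1)^j C(4,j)(7-j)!
= C(4,0)·7! - C(4,1)·6! + C(4,2)·5! - C(4,3)·4! + C(4,4)·3!
= 5040 - 2880 + 720 - 96 + 6
= 2790

2790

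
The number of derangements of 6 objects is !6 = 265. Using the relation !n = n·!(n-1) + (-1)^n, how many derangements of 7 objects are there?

!7 = 7·265 - 1 = 1854.

1854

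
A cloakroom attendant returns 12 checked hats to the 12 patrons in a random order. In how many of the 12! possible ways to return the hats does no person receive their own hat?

176214841

Recurrence: !12 = 12·!11 + (-1)^12.
!12 = 12·14684570 + 1 = 176214841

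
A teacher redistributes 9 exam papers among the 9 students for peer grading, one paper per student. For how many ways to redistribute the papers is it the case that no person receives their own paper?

133496

The subfactorial !9 = [9!/e] (nearest integer).
9! = 362880, and 362880/e ≈ 133496.09, so !9 = 133496.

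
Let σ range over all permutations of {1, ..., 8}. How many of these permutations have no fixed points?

!8 is the nearest integer to 8!/e.
8! = 40320, and 40320/e ≈ 14832.90, so !8 = 14833.

14833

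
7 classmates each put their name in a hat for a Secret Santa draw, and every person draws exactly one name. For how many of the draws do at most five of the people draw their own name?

5039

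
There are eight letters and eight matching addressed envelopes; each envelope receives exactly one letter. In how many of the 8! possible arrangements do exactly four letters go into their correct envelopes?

630

Pick the 4 fixed positions: C(8,4) = 70 ways.
The other 4 form a derangement: !4 = 9.
Total: 70 × 9 = 630.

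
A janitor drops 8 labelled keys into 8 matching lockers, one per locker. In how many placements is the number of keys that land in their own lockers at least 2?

# with exactly i fixed is C(8,i)·!(8-i); sum over i=2..8:
  i=2: C(8,2)·!6 = 28·265 = 7420
  i=3: C(8,3)·!5 = 56·44 = 2464
  i=4: C(8,4)·!4 = 70·9 = 630
  i=5: C(8,5)·!3 = 56·2 = 112
  i=6: C(8,6)·!2 = 28·1 = 28
  i=7: C(8,7)·!1 = 8·0 = 0
  i=8: C(8,8)·!0 = 1·1 = 1
Total = 10655.

10655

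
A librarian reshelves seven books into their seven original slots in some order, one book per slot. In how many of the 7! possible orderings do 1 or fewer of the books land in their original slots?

3709

# with exactly i fixed is C(7,i)·!(7-i); sum over i=0..1:
  i=0: C(7,0)·!7 = 1·1854 = 1854
  i=1: C(7,1)·!6 = 7·265 = 1855
Total = 3709.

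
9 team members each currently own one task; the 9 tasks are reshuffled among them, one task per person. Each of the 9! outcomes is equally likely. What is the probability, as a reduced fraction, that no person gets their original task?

16687/45360

Favorable outcomes: !9 = 133496.
Total outcomes: 9! = 362880.
Probability = 133496/362880 = 16687/45360.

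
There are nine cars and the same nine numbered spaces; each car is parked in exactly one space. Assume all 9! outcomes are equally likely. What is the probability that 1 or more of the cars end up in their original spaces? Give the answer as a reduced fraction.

Favorable outcomes: Σ_{i≥1} C(9,i)·!(9-i) = 9·14833 + 36·1854 + 84·265 + 126·44 + 126·9 + 84·2 + 36·1 + 9·0 + 1·1 = 229384.
Total outcomes: 9! = 362880.
Probability = 229384/362880 = 28673/45360.

28673/45360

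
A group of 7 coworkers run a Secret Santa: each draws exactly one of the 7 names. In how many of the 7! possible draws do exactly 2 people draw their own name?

924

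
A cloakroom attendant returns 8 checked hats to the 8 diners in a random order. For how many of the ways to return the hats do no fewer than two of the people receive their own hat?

Sum C(8,i)·!(8-i) for i = 2..8:
  i=2: C(8,2)·!6 = 28·265 = 7420
  i=3: C(8,3)·!5 = 56·44 = 2464
  i=4: C(8,4)·!4 = 70·9 = 630
  i=5: C(8,5)·!3 = 56·2 = 112
  i=6: C(8,6)·!2 = 28·1 = 28
  i=7: C(8,7)·!1 = 8·0 = 0
  i=8: C(8,8)·!0 = 1·1 = 1
Total = 10655.

10655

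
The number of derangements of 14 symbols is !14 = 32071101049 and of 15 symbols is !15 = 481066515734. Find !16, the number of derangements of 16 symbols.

7697064251745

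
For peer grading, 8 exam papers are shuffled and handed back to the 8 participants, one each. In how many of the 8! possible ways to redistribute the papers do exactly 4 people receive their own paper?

Pick the 4 fixed positions: C(8,4) = 70 ways.
The remaining 4 must be deranged: !4 = 9.
Total: 70 × 9 = 630.

630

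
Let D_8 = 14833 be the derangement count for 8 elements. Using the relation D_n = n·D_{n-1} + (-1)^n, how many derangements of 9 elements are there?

D_9 = 9·14833 - 1 = 133496.

133496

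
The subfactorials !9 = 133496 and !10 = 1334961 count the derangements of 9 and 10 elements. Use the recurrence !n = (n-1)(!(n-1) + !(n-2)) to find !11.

14684570

!11 = (11-1)·(!10 + !9) = 10·(1334961 + 133496) = 10·1468457 = 14684570.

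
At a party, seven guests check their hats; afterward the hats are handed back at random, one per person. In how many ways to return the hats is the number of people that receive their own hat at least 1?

Sum C(7,i)·!(7-i) for i = 1..7:
  i=1: C(7,1)·!6 = 7·265 = 1855
  i=2: C(7,2)·!5 = 21·44 = 924
  i=3: C(7,3)·!4 = 35·9 = 315
  i=4: C(7,4)·!3 = 35·2 = 70
  i=5: C(7,5)·!2 = 21·1 = 21
  i=6: C(7,6)·!1 = 7·0 = 0
  i=7: C(7,7)·!0 = 1·1 = 1
Total = 3186.

3186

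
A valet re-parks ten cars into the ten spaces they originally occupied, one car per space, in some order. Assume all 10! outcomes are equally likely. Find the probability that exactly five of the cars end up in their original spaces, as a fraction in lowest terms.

11/3600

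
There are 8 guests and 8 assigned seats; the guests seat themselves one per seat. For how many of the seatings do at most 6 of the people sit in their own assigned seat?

40319

# with exactly i fixed is C(8,i)·!(8-i); sum over i=0..6:
  i=0: C(8,0)·!8 = 1·14833 = 14833
  i=1: C(8,1)·!7 = 8·1854 = 14832
  i=2: C(8,2)·!6 = 28·265 = 7420
  i=3: C(8,3)·!5 = 56·44 = 2464
  i=4: C(8,4)·!4 = 70·9 = 630
  i=5: C(8,5)·!3 = 56·2 = 112
  i=6: C(8,6)·!2 = 28·1 = 28
Total = 40319.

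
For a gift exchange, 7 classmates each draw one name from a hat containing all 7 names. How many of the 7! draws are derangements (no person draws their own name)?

Recurrence: !7 = 7·!6 + (-1)^7.
!7 = 7·265 - 1 = 1854

1854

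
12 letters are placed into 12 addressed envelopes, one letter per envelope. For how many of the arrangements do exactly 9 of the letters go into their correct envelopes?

Pick the 9 fixed positions: C(12,9) = 220 ways.
The remaining 3 must be deranged: !3 = 2.
Total: 220 × 2 = 440.

440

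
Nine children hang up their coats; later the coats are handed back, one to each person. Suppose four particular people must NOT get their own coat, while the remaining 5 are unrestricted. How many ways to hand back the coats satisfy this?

229080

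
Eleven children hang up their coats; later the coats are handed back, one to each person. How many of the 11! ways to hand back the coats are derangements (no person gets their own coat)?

The number of derangements of 11 is !11 = Σ_{k=0}^{11} (-1)^k·11!/k!
= 11! - 11!/1! + 11!/2! - 11!/3! + 11!/4! - 11!/5! + 11!/6! - 11!/7! + 11!/8! - 11!/9! + 11!/10! - 11!/11!
= 39916800 - 39916800 + 19958400 - 6652800 + 1663200 - 332640 + 55440 - 7920 + 990 - 110 + 11 - 1
= 14684570

14684570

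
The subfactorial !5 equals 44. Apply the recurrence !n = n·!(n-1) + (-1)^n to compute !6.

!6 = 6·44 + 1 = 265.

265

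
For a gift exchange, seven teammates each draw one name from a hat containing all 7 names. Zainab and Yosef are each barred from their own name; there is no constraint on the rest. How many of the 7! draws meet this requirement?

Let A_j be the event that the j-th constrained one is fixed. By inclusion-exclusion over the 2 events:
Σ_{j=0}^{2} (-1)^j C(2,j)(7-j)!
= C(2,0)·7! - C(2,1)·6! + C(2,2)·5!
= 5040 - 1440 + 120
= 3720

3720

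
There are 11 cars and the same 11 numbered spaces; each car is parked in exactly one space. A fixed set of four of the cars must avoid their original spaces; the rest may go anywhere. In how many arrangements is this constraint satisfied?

Let A_j be the event that the j-th constrained one is fixed. By inclusion-exclusion over the 4 events:
Σ_{j=0}^{4} (-1)^j C(4,j)(11-j)!
= C(4,0)·11! - C(4,1)·10! + C(4,2)·9! - C(4,3)·8! + C(4,4)·7!
= 39916800 - 14515200 + 2177280 - 161280 + 5040
= 27422640

27422640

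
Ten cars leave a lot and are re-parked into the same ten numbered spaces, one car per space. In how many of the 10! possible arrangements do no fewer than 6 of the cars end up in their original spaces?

Sum C(10,i)·!(10-i) for i = 6..10:
  i=6: C(10,6)·!4 = 210·9 = 1890
  i=7: C(10,7)·!3 = 120·2 = 240
  i=8: C(10,8)·!2 = 45·1 = 45
  i=9: C(10,9)·!1 = 10·0 = 0
  i=10: C(10,10)·!0 = 1·1 = 1
Total = 2176.

2176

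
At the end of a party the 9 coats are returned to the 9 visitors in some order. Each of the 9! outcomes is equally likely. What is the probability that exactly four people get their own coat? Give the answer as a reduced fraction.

11/720

Favorable outcomes: C(9,4)·!5 = 126·44 = 5544.
Total outcomes: 9! = 362880.
Probability = 5544/362880 = 11/720.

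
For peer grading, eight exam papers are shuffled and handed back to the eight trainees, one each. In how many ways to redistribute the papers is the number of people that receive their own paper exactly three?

2464

Choose which 3 of the 8 are fixed: C(8,3) = 56.
The remaining 5 must be deranged: !5 = 44.
Total: 56 × 44 = 2464.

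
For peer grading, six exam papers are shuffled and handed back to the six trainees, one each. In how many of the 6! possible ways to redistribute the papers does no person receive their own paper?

265

The number of derangements of 6 is !6 = Σ_{k=0}^{6} (-1)^k·6!/k!
= 6! - 6!/1! + 6!/2! - 6!/3! + 6!/4! - 6!/5! + 6!/6!
= 720 - 720 + 360 - 120 + 30 - 6 + 1
= 265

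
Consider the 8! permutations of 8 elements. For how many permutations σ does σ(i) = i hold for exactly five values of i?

Pick the 5 fixed positions: C(8,5) = 56 ways.
The remaining 3 must be deranged: !3 = 2.
Total: 56 × 2 = 112.

112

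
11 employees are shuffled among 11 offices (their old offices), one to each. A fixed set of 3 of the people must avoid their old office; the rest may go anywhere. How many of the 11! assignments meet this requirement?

Inclusion-exclusion on the 3 forbidden self-matches:
Σ_{j=0}^{3} (-1)^j C(3,j)(11-j)!
= C(3,0)·11! - C(3,1)·10! + C(3,2)·9! - C(3,3)·8!
= 39916800 - 10886400 + 1088640 - 40320
= 30078720

30078720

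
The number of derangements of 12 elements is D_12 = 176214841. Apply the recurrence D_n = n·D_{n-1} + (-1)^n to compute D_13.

D_13 = 13·176214841 - 1 = 2290792932.

2290792932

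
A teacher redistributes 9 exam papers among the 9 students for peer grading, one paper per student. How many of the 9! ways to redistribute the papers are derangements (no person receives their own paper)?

!9 is the nearest integer to 9!/e.
9! = 362880, and 362880/e ≈ 133496.09, so !9 = 133496.

133496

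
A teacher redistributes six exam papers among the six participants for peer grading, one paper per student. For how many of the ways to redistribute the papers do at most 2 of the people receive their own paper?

664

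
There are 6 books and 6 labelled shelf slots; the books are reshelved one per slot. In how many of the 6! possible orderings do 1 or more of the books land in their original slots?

Sum C(6,i)·!(6-i) for i = 1..6:
  i=1: C(6,1)·!5 = 6·44 = 264
  i=2: C(6,2)·!4 = 15·9 = 135
  i=3: C(6,3)·!3 = 20·2 = 40
  i=4: C(6,4)·!2 = 15·1 = 15
  i=5: C(6,5)·!1 = 6·0 = 0
  i=6: C(6,6)·!0 = 1·1 = 1
Total = 455.

455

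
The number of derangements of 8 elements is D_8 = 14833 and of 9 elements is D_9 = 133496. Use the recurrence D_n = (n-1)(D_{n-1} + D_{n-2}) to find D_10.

D_10 = (10-1)·(D_9 + D_8) = 9·(133496 + 14833) = 9·148329 = 1334961.

1334961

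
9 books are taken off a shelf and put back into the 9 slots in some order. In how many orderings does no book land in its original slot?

Use !n = n·!(n-1) + (-1)^n.
!9 = 9·14833 - 1 = 133496

133496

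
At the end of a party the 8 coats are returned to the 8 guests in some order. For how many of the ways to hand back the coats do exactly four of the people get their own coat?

630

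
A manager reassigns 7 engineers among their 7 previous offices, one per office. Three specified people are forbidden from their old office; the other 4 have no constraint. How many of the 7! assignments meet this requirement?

Inclusion-exclusion on the 3 forbidden self-matches:
Σ_{j=0}^{3} (-1)^j C(3,j)(7-j)!
= C(3,0)·7! - C(3,1)·6! + C(3,2)·5! - C(3,3)·4!
= 5040 - 2160 + 360 - 24
= 3216

3216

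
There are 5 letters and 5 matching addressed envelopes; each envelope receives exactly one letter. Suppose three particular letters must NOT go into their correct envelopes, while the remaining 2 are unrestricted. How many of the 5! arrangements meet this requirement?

Let A_j be the event that the j-th constrained one is fixed. By inclusion-exclusion over the 3 events:
Σ_{j=0}^{3} (-1)^j C(3,j)(5-j)!
= C(3,0)·5! - C(3,1)·4! + C(3,2)·3! - C(3,3)·2!
= 120 - 72 + 18 - 2
= 64

64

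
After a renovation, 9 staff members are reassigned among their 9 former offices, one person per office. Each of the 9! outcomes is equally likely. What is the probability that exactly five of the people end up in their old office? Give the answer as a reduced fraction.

Favorable outcomes: C(9,5)·!4 = 126·9 = 1134.
Total outcomes: 9! = 362880.
Probability = 1134/362880 = 1/320.

1/320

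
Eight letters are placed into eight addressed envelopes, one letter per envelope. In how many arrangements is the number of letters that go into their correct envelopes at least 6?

29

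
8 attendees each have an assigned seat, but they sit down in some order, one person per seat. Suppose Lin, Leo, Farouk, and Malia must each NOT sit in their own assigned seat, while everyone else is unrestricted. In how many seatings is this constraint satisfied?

24024

Let A_j be the event that the j-th constrained one is fixed. By inclusion-exclusion over the 4 events:
Σ_{j=0}^{4} (-1)^j C(4,j)(8-j)!
= C(4,0)·8! - C(4,1)·7! + C(4,2)·6! - C(4,3)·5! + C(4,4)·4!
= 40320 - 20160 + 4320 - 480 + 24
= 24024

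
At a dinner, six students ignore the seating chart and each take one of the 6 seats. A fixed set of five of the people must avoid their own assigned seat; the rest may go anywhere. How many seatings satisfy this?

Inclusion-exclusion on the 5 forbidden self-matches:
Σ_{j=0}^{5} (-1)^j C(5,j)(6-j)!
= C(5,0)·6! - C(5,1)·5! + C(5,2)·4! - C(5,3)·3! + C(5,4)·2! - C(5,5)·1!
= 720 - 600 + 240 - 60 + 10 - 1
= 309

309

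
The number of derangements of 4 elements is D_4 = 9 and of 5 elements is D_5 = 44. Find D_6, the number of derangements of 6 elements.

265

D_6 = (6-1)·(D_5 + D_4) = 5·(44 + 9) = 5·53 = 265.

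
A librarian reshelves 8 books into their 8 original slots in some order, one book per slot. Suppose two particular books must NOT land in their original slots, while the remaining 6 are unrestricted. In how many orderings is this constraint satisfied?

30960

Inclusion-exclusion on the 2 forbidden self-matches:
Σ_{j=0}^{2} (-1)^j C(2,j)(8-j)!
= C(2,0)·8! - C(2,1)·7! + C(2,2)·6!
= 40320 - 10080 + 720
= 30960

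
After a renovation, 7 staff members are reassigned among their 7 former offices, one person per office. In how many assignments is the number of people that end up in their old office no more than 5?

# with exactly i fixed is C(7,i)·!(7-i); sum over i=0..5:
  i=0: C(7,0)·!7 = 1·1854 = 1854
  i=1: C(7,1)·!6 = 7·265 = 1855
  i=2: C(7,2)·!5 = 21·44 = 924
  i=3: C(7,3)·!4 = 35·9 = 315
  i=4: C(7,4)·!3 = 35·2 = 70
  i=5: C(7,5)·!2 = 21·1 = 21
Total = 5039.

5039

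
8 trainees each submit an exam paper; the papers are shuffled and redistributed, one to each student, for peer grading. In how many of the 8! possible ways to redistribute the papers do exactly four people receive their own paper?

Pick the 4 fixed positions: C(8,4) = 70 ways.
The remaining 4 must be deranged: !4 = 9.
Total: 70 × 9 = 630.

630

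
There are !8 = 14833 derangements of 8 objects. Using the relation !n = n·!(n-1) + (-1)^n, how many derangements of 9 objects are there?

133496

!9 = 9·14833 - 1 = 133496.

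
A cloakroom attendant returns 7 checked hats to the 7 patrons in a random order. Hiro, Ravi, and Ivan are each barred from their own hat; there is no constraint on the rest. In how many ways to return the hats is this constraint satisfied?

Inclusion-exclusion on the 3 forbidden self-matches:
Σ_{j=0}^{3} (-1)^j C(3,j)(7-j)!
= C(3,0)·7! - C(3,1)·6! + C(3,2)·5! - C(3,3)·4!
= 5040 - 2160 + 360 - 24
= 3216

3216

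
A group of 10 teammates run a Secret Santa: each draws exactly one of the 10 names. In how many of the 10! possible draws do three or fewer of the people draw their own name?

3559886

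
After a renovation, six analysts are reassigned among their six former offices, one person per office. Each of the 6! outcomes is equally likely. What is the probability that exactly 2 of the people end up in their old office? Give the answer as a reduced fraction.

3/16

Favorable outcomes: C(6,2)·!4 = 15·9 = 135.
Total outcomes: 6! = 720.
Probability = 135/720 = 3/16.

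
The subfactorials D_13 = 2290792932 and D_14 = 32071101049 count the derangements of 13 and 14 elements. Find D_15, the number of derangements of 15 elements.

481066515734

D_15 = (15-1)·(D_14 + D_13) = 14·(32071101049 + 2290792932) = 14·34361893981 = 481066515734.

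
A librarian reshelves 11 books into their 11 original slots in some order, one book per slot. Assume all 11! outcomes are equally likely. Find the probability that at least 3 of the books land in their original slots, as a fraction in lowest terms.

Favorable outcomes: Σ_{i≥3} C(11,i)·!(11-i) = 165·14833 + 330·1854 + 462·265 + 462·44 + 330·9 + 165·2 + 55·1 + 11·0 + 1·1 = 3205379.
Total outcomes: 11! = 39916800.
Probability = 3205379/39916800 = 3205379/39916800.

3205379/39916800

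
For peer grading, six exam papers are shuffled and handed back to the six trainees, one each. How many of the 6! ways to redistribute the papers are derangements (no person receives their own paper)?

265

!6 is the nearest integer to 6!/e.
6! = 720, and 720/e ≈ 264.87, so !6 = 265.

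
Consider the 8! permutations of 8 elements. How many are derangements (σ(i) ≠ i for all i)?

14833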